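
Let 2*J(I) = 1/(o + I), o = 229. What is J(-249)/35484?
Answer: -1/1419360 ≈ -7.0454e-7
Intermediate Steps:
J(I) = 1/(2*(229 + I))
J(-249)/35484 = (1/(2*(229 - 249)))/35484 = ((½)/(-20))*(1/35484) = ((½)*(-1/20))*(1/35484) = -1/40*1/35484 = -1/1419360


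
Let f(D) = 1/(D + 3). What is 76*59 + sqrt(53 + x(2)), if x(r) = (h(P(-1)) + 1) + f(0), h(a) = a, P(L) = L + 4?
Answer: 4484 + 2*sqrt(129)/3 ≈ 4491.6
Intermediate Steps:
P(L) = 4 + L
f(D) = 1/(3 + D)
x(r) = 13/3 (x(r) = ((4 - 1) + 1) + 1/(3 + 0) = (3 + 1) + 1/3 = 4 + 1/3 = 13/3)
76*59 + sqrt(53 + x(2)) = 76*59 + sqrt(53 + 13/3) = 4484 + sqrt(172/3) = 4484 + 2*sqrt(129)/3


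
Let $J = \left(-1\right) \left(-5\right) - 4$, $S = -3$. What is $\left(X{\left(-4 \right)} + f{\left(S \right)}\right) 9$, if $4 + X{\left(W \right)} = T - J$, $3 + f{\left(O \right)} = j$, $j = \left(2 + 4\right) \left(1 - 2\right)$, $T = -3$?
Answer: $-153$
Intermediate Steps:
$J = 1$ ($J = 5 - 4 = 1$)
$j = -6$ ($j = 6 \left(-1\right) = -6$)
$f{\left(O \right)} = -9$ ($f{\left(O \right)} = -3 - 6 = -9$)
$X{\left(W \right)} = -8$ ($X{\left(W \right)} = -4 - 4 = -8$)
$\left(X{\left(-4 \right)} + f{\left(S \right)}\right) 9 = \left(-8 - 9\right) 9 = \left(-17\right) 9 = -153$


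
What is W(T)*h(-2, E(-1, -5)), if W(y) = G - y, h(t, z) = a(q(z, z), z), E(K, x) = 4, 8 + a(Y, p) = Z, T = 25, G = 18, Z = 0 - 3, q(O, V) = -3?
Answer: 77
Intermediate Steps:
Z = -3
a(Y, p) = -11 (a(Y, p) = -8 - 3 = -11)
h(t, z) = -11
W(y) = 18 - y
W(T)*h(-2, E(-1, -5)) = (18 - 1*25)*(-11) = (18 - 25)*(-11) = -7*(-11) = 77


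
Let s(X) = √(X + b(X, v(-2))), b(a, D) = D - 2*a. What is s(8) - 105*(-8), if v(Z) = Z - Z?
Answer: 840 + 2*I*√2 ≈ 840.0 + 2.8284*I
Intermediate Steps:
v(Z) = 0
s(X) = √(-X) (s(X) = √(X + (0 - 2*X)) = √(X - 2*X) = √(-X))
s(8) - 105*(-8) = √(-1*8) - 105*(-8) = √(-8) + 840 = 2*I*√2 + 840 = 840 + 2*I*√2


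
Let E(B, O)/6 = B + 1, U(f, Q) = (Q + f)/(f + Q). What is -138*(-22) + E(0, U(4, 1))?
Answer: 3042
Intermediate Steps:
U(f, Q) = 1 (U(f, Q) = (Q + f)/(Q + f) = 1)
E(B, O) = 6 + 6*B (E(B, O) = 6*(B + 1) = 6*(1 + B) = 6 + 6*B)
-138*(-22) + E(0, U(4, 1)) = -138*(-22) + (6 + 6*0) = 3036 + (6 + 0) = 3036 + 6 = 3042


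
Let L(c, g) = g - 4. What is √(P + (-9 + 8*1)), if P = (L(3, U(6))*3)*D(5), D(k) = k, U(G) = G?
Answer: √29 ≈ 5.3852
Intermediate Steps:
L(c, g) = -4 + g
P = 30 (P = ((-4 + 6)*3)*5 = (2*3)*5 = 6*5 = 30)
√(P + (-9 + 8*1)) = √(30 + (-9 + 8*1)) = √(30 + (-9 + 8)) = √(30 - 1) = √29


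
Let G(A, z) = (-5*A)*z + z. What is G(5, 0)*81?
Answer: 0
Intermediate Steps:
G(A, z) = z - 5*A*z (G(A, z) = -5*A*z + z = z - 5*A*z)
G(5, 0)*81 = (0*(1 - 5*5))*81 = (0*(1 - 25))*81 = (0*(-24))*81 = 0*81 = 0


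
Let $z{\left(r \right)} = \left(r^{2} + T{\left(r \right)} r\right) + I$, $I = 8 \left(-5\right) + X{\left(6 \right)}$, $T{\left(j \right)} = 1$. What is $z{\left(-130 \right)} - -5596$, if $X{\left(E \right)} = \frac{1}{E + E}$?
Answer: $\frac{267913}{12} \approx 22326.0$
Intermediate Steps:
$X{\left(E \right)} = \frac{1}{2 E}$
$I = - \frac{479}{12}$ ($I = 8 \left(-5\right) + \frac{1}{2 \cdot 6} = -40 + \frac{1}{2} \cdot \frac{1}{6} = -40 + \frac{1}{12} = - \frac{479}{12} \approx -39.917$)
$z{\left(r \right)} = - \frac{479}{12} + r + r^{2}$ ($z{\left(r \right)} = \left(r^{2} + 1 r\right) - \frac{479}{12} = \left(r^{2} + r\right) - \frac{479}{12} = \left(r + r^{2}\right) - \frac{479}{12} = - \frac{479}{12} + r + r^{2}$)
$z{\left(-130 \right)} - -5596 = \left(- \frac{479}{12} - 130 + \left(-130\right)^{2}\right) - -5596 = \left(- \frac{479}{12} - 130 + 16900\right) + 5596 = \frac{200761}{12} + 5596 = \frac{267913}{12}$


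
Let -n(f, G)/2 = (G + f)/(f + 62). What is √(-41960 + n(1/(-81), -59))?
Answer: 20*I*√2644455259/5021 ≈ 204.84*I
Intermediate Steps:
n(f, G) = -2*(G + f)/(62 + f) (n(f, G) = -2*(G + f)/(f + 62) = -2*(G + f)/(62 + f))
√(-41960 + n(1/(-81), -59)) = √(-41960 + 2*(-1*(-59) - 1/(-81))/(62 + 1/(-81))) = √(-41960 + 2*(59 - 1*(-1/81))/(62 - 1/81)) = √(-41960 + 2*(59 + 1/81)/(5021/81)) = √(-41960 + 2*(81/5021)*(4780/81)) = √(-41960 + 9560/5021) = √(-210671600/5021) = 20*I*√2644455259/5021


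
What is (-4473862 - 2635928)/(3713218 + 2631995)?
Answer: -2369930/2115071 ≈ -1.1205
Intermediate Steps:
(-4473862 - 2635928)/(3713218 + 2631995) = -7109790/6345213 = -7109790*1/6345213 = -2369930/2115071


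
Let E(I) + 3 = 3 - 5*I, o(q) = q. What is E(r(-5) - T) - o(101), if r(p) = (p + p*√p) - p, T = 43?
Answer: 114 + 25*I*√5 ≈ 114.0 + 55.902*I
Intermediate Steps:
r(p) = p^(3/2) (r(p) = (p + p^(3/2)) - p = p^(3/2))
E(I) = -5*I (E(I) = -3 + (3 - 5*I) = -5*I)
E(r(-5) - T) - o(101) = -5*((-5)^(3/2) - 1*43) - 1*101 = -5*(-5*I*√5 - 43) - 101 = -5*(-43 - 5*I*√5) - 101 = (215 + 25*I*√5) - 101 = 114 + 25*I*√5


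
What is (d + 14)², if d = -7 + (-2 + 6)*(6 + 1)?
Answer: 1225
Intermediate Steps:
d = 21 (d = -7 + 4*7 = -7 + 28 = 21)
(d + 14)² = (21 + 14)² = 35² = 1225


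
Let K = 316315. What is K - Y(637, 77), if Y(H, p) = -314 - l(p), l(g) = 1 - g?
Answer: 316553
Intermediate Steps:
Y(H, p) = -315 + p (Y(H, p) = -314 - (1 - p) = -314 + (-1 + p) = -315 + p)
K - Y(637, 77) = 316315 - (-315 + 77) = 316315 - 1*(-238) = 316315 + 238 = 316553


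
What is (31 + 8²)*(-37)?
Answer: -3515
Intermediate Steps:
(31 + 8²)*(-37) = (31 + 64)*(-37) = 95*(-37) = -3515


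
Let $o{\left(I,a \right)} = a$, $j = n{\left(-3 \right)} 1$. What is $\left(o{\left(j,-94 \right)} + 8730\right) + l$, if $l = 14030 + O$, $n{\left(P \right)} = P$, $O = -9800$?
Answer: $12866$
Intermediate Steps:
$j = -3$ ($j = \left(-3\right) 1 = -3$)
$l = 4230$ ($l = 14030 - 9800 = 4230$)
$\left(o{\left(j,-94 \right)} + 8730\right) + l = \left(-94 + 8730\right) + 4230 = 8636 + 4230 = 12866$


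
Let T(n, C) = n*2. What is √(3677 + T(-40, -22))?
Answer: √3597 ≈ 59.975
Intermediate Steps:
T(n, C) = 2*n
√(3677 + T(-40, -22)) = √(3677 + 2*(-40)) = √(3677 - 80) = √3597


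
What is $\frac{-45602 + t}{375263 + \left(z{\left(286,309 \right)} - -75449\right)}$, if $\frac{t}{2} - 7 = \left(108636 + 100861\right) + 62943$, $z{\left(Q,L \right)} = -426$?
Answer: $\frac{249646}{225143} \approx 1.1088$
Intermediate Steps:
$t = 544894$ ($t = 14 + 2 \left(\left(108636 + 100861\right) + 62943\right) = 14 + 2 \left(209497 + 62943\right) = 14 + 2 \cdot 272440 = 14 + 544880 = 544894$)
$\frac{-45602 + t}{375263 + \left(z{\left(286,309 \right)} - -75449\right)} = \frac{-45602 + 544894}{375263 - -75023} = \frac{499292}{375263 + \left(-426 + 75449\right)} = \frac{499292}{375263 + 75023} = \frac{499292}{450286} = 499292 \cdot \frac{1}{450286} = \frac{249646}{225143}$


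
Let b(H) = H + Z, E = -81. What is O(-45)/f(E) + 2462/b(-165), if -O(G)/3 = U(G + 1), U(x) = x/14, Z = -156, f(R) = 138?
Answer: -392851/51681 ≈ -7.6015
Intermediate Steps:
b(H) = -156 + H (b(H) = H - 156 = -156 + H)
U(x) = x/14 (U(x) = x*(1/14) = x/14)
O(G) = -3/14 - 3*G/14 (O(G) = -3*(G + 1)/14 = -3*(1 + G)/14 = -3*(1/14 + G/14) = -3/14 - 3*G/14)
O(-45)/f(E) + 2462/b(-165) = (-3/14 - 3/14*(-45))/138 + 2462/(-156 - 165) = (-3/14 + 135/14)*(1/138) + 2462/(-321) = (66/7)*(1/138) + 2462*(-1/321) = 11/161 - 2462/321 = -392851/51681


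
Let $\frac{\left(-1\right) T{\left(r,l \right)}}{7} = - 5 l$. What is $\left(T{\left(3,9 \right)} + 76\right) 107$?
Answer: $41837$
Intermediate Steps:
$T{\left(r,l \right)} = 35 l$ ($T{\left(r,l \right)} = - 7 \left(- 5 l\right) = 35 l$)
$\left(T{\left(3,9 \right)} + 76\right) 107 = \left(35 \cdot 9 + 76\right) 107 = \left(315 + 76\right) 107 = 391 \cdot 107 = 41837$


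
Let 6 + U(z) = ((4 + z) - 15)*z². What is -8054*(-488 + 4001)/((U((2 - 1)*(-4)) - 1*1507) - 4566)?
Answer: 28293702/6319 ≈ 4477.6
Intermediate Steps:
U(z) = -6 + z²*(-11 + z) (U(z) = -6 + ((4 + z) - 15)*z² = -6 + (-11 + z)*z² = -6 + z²*(-11 + z))
-8054*(-488 + 4001)/((U((2 - 1)*(-4)) - 1*1507) - 4566) = -8054*(-488 + 4001)/(((-6 + ((2 - 1)*(-4))³ - 11*16*(2 - 1)²) - 1*1507) - 4566) = -8054*3513/(((-6 + (1*(-4))³ - 11*(1*(-4))²) - 1507) - 4566) = -8054*3513/(((-6 + (-4)³ - 11*(-4)²) - 1507) - 4566) = -8054*3513/(((-6 - 64 - 11*16) - 1507) - 4566) = -8054*3513/(((-6 - 64 - 176) - 1507) - 4566) = -8054*3513/((-246 - 1507) - 4566) = -8054*3513/(-1753 - 4566) = -8054/((-6319*1/3513)) = -8054/(-6319/3513) = -8054*(-3513/6319) = 28293702/6319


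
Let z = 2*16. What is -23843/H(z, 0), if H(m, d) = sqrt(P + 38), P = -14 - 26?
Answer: 23843*I*sqrt(2)/2 ≈ 16860.0*I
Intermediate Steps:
z = 32
P = -40
H(m, d) = I*sqrt(2) (H(m, d) = sqrt(-40 + 38) = sqrt(-2) = I*sqrt(2))
-23843/H(z, 0) = -23843*(-I*sqrt(2)/2) = -(-23843)*I*sqrt(2)/2 = 23843*I*sqrt(2)/2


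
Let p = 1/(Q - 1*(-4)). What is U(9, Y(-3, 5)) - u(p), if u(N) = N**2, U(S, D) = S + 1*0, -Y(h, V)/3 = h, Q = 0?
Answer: 143/16 ≈ 8.9375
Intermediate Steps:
Y(h, V) = -3*h
U(S, D) = S (U(S, D) = S + 0 = S)
p = 1/4 (p = 1/(0 - 1*(-4)) = 1/(0 + 4) = 1/4 ≈ 0.25000)
U(9, Y(-3, 5)) - u(p) = 9 - (1/4)**2 = 9 - 1*1/16 = 9 - 1/16 = 143/16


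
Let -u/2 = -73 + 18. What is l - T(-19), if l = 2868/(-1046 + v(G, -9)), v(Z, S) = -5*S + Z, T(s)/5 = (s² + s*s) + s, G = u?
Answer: -1044911/297 ≈ -3518.2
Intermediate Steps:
u = 110 (u = -2*(-73 + 18) = -2*(-55) = 110)
G = 110
T(s) = 5*s + 10*s² (T(s) = 5*((s² + s*s) + s) = 5*((s² + s²) + s) = 5*(2*s² + s) = 5*(s + 2*s²) = 5*s + 10*s²)
v(Z, S) = Z - 5*S
l = -956/297 (l = 2868/(-1046 + (110 - 5*(-9))) = 2868/(-1046 + (110 + 45)) = 2868/(-1046 + 155) = 2868/(-891) = 2868*(-1/891) = -956/297 ≈ -3.2189)
l - T(-19) = -956/297 - 5*(-19)*(1 + 2*(-19)) = -956/297 - 5*(-19)*(1 - 38) = -956/297 - 5*(-19)*(-37) = -956/297 - 1*3515 = -956/297 - 3515 = -1044911/297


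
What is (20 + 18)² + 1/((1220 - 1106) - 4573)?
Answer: 6438795/4459 ≈ 1444.0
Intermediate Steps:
(20 + 18)² + 1/((1220 - 1106) - 4573) = 38² + 1/(114 - 4573) = 1444 + 1/(-4459) = 1444 - 1/4459 = 6438795/4459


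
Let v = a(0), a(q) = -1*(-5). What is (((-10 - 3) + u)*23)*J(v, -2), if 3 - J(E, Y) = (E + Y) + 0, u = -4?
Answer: 0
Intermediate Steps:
a(q) = 5
v = 5
J(E, Y) = 3 - E - Y (J(E, Y) = 3 - ((E + Y) + 0) = 3 - (E + Y) = 3 + (-E - Y) = 3 - E - Y)
(((-10 - 3) + u)*23)*J(v, -2) = (((-10 - 3) - 4)*23)*(3 - 1*5 - 1*(-2)) = ((-13 - 4)*23)*(3 - 5 + 2) = -17*23*0 = -391*0 = 0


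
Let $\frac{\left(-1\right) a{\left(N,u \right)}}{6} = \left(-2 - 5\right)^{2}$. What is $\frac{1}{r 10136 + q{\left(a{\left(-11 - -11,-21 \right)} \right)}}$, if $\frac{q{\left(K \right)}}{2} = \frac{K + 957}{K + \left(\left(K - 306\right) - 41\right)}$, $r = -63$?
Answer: $- \frac{55}{35121318} \approx -1.566 \cdot 10^{-6}$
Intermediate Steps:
$a{\left(N,u \right)} = -294$ ($a{\left(N,u \right)} = - 6 \left(-2 - 5\right)^{2} = - 6 \left(-7\right)^{2} = \left(-6\right) 49 = -294$)
$q{\left(K \right)} = \frac{2 \left(957 + K\right)}{-347 + 2 K}$ ($q{\left(K \right)} = 2 \frac{K + 957}{K + \left(\left(K - 306\right) - 41\right)} = 2 \frac{957 + K}{K + \left(\left(-306 + K\right) - 41\right)} = 2 \frac{957 + K}{K + \left(-347 + K\right)} = 2 \frac{957 + K}{-347 + 2 K} = \frac{2 \left(957 + K\right)}{-347 + 2 K}$)
$\frac{1}{r 10136 + q{\left(a{\left(-11 - -11,-21 \right)} \right)}} = \frac{1}{\left(-63\right) 10136 + \frac{2 \left(957 - 294\right)}{-347 + 2 \left(-294\right)}} = \frac{1}{-638568 + 2 \frac{1}{-347 - 588} \cdot 663} = \frac{1}{-638568 + 2 \frac{1}{-935} \cdot 663} = \frac{1}{-638568 + 2 \left(- \frac{1}{935}\right) 663} = \frac{1}{-638568 - \frac{78}{55}} = \frac{1}{- \frac{35121318}{55}} = - \frac{55}{35121318}$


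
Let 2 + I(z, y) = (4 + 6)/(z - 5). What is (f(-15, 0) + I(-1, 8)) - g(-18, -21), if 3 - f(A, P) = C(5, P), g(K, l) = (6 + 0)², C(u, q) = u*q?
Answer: -110/3 ≈ -36.667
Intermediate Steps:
C(u, q) = q*u
I(z, y) = -2 + 10/(-5 + z) (I(z, y) = -2 + (4 + 6)/(z - 5) = -2 + 10/(-5 + z))
g(K, l) = 36 (g(K, l) = 6² = 36)
f(A, P) = 3 - 5*P (f(A, P) = 3 - P*5 = 3 - 5*P)
(f(-15, 0) + I(-1, 8)) - g(-18, -21) = ((3 - 5*0) + 2*(10 - 1*(-1))/(-5 - 1)) - 1*36 = ((3 + 0) + 2*(10 + 1)/(-6)) - 36 = (3 + 2*(-⅙)*11) - 36 = (3 - 11/3) - 36 = -⅔ - 36 = -110/3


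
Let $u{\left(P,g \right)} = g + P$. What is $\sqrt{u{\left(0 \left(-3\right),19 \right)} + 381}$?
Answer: $20$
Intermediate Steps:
$u{\left(P,g \right)} = P + g$
$\sqrt{u{\left(0 \left(-3\right),19 \right)} + 381} = \sqrt{\left(0 \left(-3\right) + 19\right) + 381} = \sqrt{\left(0 + 19\right) + 381} = \sqrt{19 + 381} = \sqrt{400} = 20$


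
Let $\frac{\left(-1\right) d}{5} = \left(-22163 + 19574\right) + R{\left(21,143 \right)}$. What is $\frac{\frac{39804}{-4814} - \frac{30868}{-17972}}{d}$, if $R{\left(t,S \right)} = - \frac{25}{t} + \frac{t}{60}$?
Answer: $- \frac{5950968828}{11763452776183} \approx -0.00050589$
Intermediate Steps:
$R{\left(t,S \right)} = - \frac{25}{t} + \frac{t}{60}$ ($R{\left(t,S \right)} = - \frac{25}{t} + t \frac{1}{60} = - \frac{25}{t} + \frac{t}{60}$)
$d = \frac{1087733}{84}$ ($d = - 5 \left(\left(-22163 + 19574\right) + \left(- \frac{25}{21} + \frac{1}{60} \cdot 21\right)\right) = - 5 \left(-2589 + \left(\left(-25\right) \frac{1}{21} + \frac{7}{20}\right)\right) = - 5 \left(-2589 + \left(- \frac{25}{21} + \frac{7}{20}\right)\right) = - 5 \left(-2589 - \frac{353}{420}\right) = \left(-5\right) \left(- \frac{1087733}{420}\right) = \frac{1087733}{84} \approx 12949.0$)
$\frac{\frac{39804}{-4814} - \frac{30868}{-17972}}{d} = \frac{\frac{39804}{-4814} - \frac{30868}{-17972}}{\frac{1087733}{84}} = \left(39804 \left(- \frac{1}{4814}\right) - - \frac{7717}{4493}\right) \frac{84}{1087733} = \left(- \frac{19902}{2407} + \frac{7717}{4493}\right) \frac{84}{1087733} = \left(- \frac{70844867}{10814651}\right) \frac{84}{1087733} = - \frac{5950968828}{11763452776183}$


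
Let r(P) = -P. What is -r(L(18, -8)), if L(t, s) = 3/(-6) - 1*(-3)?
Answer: 5/2 ≈ 2.5000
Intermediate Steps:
L(t, s) = 5/2 (L(t, s) = 3*(-⅙) + 3 = -½ + 3 = 5/2)
-r(L(18, -8)) = -(-1)*5/2 = -1*(-5/2) = 5/2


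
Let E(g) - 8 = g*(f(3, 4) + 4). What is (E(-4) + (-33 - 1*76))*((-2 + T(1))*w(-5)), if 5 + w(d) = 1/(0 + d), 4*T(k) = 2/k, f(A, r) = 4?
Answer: -5187/5 ≈ -1037.4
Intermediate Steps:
T(k) = 1/(2*k) (T(k) = (2/k)/4 = 1/(2*k))
w(d) = -5 + 1/d (w(d) = -5 + 1/(0 + d) = -5 + 1/d)
E(g) = 8 + 8*g (E(g) = 8 + g*(4 + 4) = 8 + g*8 = 8 + 8*g)
(E(-4) + (-33 - 1*76))*((-2 + T(1))*w(-5)) = ((8 + 8*(-4)) + (-33 - 1*76))*((-2 + (1/2)/1)*(-5 + 1/(-5))) = ((8 - 32) + (-33 - 76))*((-2 + (1/2)*1)*(-5 - 1/5)) = (-24 - 109)*((-2 + 1/2)*(-26/5)) = -(-399)*(-26)/(2*5) = -133*39/5 = -5187/5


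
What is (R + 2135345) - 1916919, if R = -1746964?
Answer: -1528538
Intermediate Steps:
(R + 2135345) - 1916919 = (-1746964 + 2135345) - 1916919 = 388381 - 1916919 = -1528538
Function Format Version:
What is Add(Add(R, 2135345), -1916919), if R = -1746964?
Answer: -1528538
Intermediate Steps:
Add(Add(R, 2135345), -1916919) = Add(Add(-1746964, 2135345), -1916919) = Add(388381, -1916919) = -1528538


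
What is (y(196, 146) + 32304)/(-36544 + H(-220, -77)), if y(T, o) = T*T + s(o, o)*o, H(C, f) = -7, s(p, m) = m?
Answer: -92036/36551 ≈ -2.5180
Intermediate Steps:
y(T, o) = T² + o² (y(T, o) = T*T + o*o = T² + o²)
(y(196, 146) + 32304)/(-36544 + H(-220, -77)) = ((196² + 146²) + 32304)/(-36544 - 7) = ((38416 + 21316) + 32304)/(-36551) = (59732 + 32304)*(-1/36551) = 92036*(-1/36551) = -92036/36551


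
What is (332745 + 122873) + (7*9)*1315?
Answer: 538463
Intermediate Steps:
(332745 + 122873) + (7*9)*1315 = 455618 + 63*1315 = 455618 + 82845 = 538463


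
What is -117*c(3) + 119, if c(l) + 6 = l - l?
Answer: 821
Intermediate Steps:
c(l) = -6 (c(l) = -6 + (l - l) = -6 + 0 = -6)
-117*c(3) + 119 = -117*(-6) + 119 = 702 + 119 = 821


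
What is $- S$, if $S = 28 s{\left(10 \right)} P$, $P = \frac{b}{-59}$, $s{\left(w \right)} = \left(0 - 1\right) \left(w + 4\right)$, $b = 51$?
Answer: $- \frac{19992}{59} \approx -338.85$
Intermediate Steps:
$s{\left(w \right)} = -4 - w$ ($s{\left(w \right)} = - (4 + w) = -4 - w$)
$P = - \frac{51}{59}$ ($P = \frac{51}{-59} = 51 \left(- \frac{1}{59}\right) = - \frac{51}{59} \approx -0.86441$)
$S = \frac{19992}{59}$ ($S = 28 \left(-4 - 10\right) \left(- \frac{51}{59}\right) = 28 \left(-14\right) \left(- \frac{51}{59}\right) = \left(-392\right) \left(- \frac{51}{59}\right) = \frac{19992}{59} \approx 338.85$)
$- S = \left(-1\right) \frac{19992}{59} = - \frac{19992}{59}$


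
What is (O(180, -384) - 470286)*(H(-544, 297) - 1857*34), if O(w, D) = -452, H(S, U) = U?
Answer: 29581646658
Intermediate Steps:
(O(180, -384) - 470286)*(H(-544, 297) - 1857*34) = (-452 - 470286)*(297 - 1857*34) = -470738*(297 - 63138) = -470738*(-62841) = 29581646658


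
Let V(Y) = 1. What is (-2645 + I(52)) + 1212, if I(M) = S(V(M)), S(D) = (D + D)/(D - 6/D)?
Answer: -7167/5 ≈ -1433.4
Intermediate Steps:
S(D) = 2*D/(D - 6/D) (S(D) = (2*D)/(D - 6/D) = 2*D/(D - 6/D))
I(M) = -⅖ (I(M) = 2*1²/(-6 + 1²) = 2*1/(-6 + 1) = 2*1/(-5) = 2*1*(-⅕) = -⅖)
(-2645 + I(52)) + 1212 = (-2645 - ⅖) + 1212 = -13227/5 + 1212 = -7167/5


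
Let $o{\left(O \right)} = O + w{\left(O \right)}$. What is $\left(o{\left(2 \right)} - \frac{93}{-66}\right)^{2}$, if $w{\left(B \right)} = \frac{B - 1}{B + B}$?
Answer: $\frac{25921}{1936} \approx 13.389$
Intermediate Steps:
$w{\left(B \right)} = \frac{-1 + B}{2 B}$
$o{\left(O \right)} = O + \frac{-1 + O}{2 O}$
$\left(o{\left(2 \right)} - \frac{93}{-66}\right)^{2} = \left(\left(\frac{1}{2} + 2 - \frac{1}{2 \cdot 2}\right) - \frac{93}{-66}\right)^{2} = \left(\left(\frac{1}{2} + 2 - \frac{1}{4}\right) - - \frac{31}{22}\right)^{2} = \left(\left(\frac{1}{2} + 2 - \frac{1}{4}\right) + \frac{31}{22}\right)^{2} = \left(\frac{9}{4} + \frac{31}{22}\right)^{2} = \left(\frac{161}{44}\right)^{2} = \frac{25921}{1936}$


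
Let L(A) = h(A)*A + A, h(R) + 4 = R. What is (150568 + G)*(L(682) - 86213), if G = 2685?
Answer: 57755691845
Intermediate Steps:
h(R) = -4 + R
L(A) = A + A*(-4 + A) (L(A) = (-4 + A)*A + A = A*(-4 + A) + A = A + A*(-4 + A))
(150568 + G)*(L(682) - 86213) = (150568 + 2685)*(682*(-3 + 682) - 86213) = 153253*(682*679 - 86213) = 153253*(463078 - 86213) = 153253*376865 = 57755691845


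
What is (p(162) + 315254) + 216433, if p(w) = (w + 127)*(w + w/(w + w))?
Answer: 1157299/2 ≈ 5.7865e+5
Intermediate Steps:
p(w) = (1/2 + w)*(127 + w) (p(w) = (127 + w)*(w + w/((2*w))) = (127 + w)*(w + w*(1/(2*w))) = (127 + w)*(w + 1/2) = (127 + w)*(1/2 + w) = (1/2 + w)*(127 + w))
(p(162) + 315254) + 216433 = ((127/2 + 162**2 + (255/2)*162) + 315254) + 216433 = ((127/2 + 26244 + 20655) + 315254) + 216433 = (93925/2 + 315254) + 216433 = 724433/2 + 216433 = 1157299/2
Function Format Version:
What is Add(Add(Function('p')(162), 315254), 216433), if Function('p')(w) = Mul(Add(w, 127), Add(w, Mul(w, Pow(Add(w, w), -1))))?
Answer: Rational(1157299, 2) ≈ 5.7865e+5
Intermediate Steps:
Function('p')(w) = Mul(Add(Rational(1, 2), w), Add(127, w)) (Function('p')(w) = Mul(Add(127, w), Add(w, Mul(w, Pow(Mul(2, w), -1)))) = Mul(Add(127, w), Add(w, Mul(w, Mul(Rational(1, 2), Pow(w, -1))))) = Mul(Add(127, w), Add(w, Rational(1, 2))) = Mul(Add(127, w), Add(Rational(1, 2), w)) = Mul(Add(Rational(1, 2), w), Add(127, w)))
Add(Add(Function('p')(162), 315254), 216433) = Add(Add(Add(Rational(127, 2), Pow(162, 2), Mul(Rational(255, 2), 162)), 315254), 216433) = Add(Add(Add(Rational(127, 2), 26244, 20655), 315254), 216433) = Add(Add(Rational(93925, 2), 315254), 216433) = Add(Rational(724433, 2), 216433) = Rational(1157299, 2)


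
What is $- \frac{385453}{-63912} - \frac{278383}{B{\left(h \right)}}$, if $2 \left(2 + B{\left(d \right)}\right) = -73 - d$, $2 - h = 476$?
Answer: $- \frac{35431003751}{25373064} \approx -1396.4$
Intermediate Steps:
$h = -474$ ($h = 2 - 476 = -474$)
$B{\left(d \right)} = - \frac{77}{2} - \frac{d}{2}$ ($B{\left(d \right)} = -2 + \frac{-73 - d}{2} = -2 - \left(\frac{73}{2} + \frac{d}{2}\right) = - \frac{77}{2} - \frac{d}{2}$)
$- \frac{385453}{-63912} - \frac{278383}{B{\left(h \right)}} = - \frac{385453}{-63912} - \frac{278383}{- \frac{77}{2} - -237} = \left(-385453\right) \left(- \frac{1}{63912}\right) - \frac{278383}{- \frac{77}{2} + 237} = \frac{385453}{63912} - \frac{278383}{\frac{397}{2}} = \frac{385453}{63912} - \frac{556766}{397} = - \frac{35431003751}{25373064}$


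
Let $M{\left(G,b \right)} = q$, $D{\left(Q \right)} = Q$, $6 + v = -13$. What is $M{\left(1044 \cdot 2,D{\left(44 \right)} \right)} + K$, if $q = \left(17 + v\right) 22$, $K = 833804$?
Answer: $833760$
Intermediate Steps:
$v = -19$ ($v = -6 - 13 = -19$)
$q = -44$ ($q = \left(17 - 19\right) 22 = \left(-2\right) 22 = -44$)
$M{\left(G,b \right)} = -44$
$M{\left(1044 \cdot 2,D{\left(44 \right)} \right)} + K = -44 + 833804 = 833760$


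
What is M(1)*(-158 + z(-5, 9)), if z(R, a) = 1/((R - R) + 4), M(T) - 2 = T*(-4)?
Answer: 631/2 ≈ 315.50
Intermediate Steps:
M(T) = 2 - 4*T (M(T) = 2 + T*(-4) = 2 - 4*T)
z(R, a) = ¼ (z(R, a) = 1/(0 + 4) = 1/4 = ¼)
M(1)*(-158 + z(-5, 9)) = (2 - 4*1)*(-158 + ¼) = (2 - 4)*(-631/4) = -2*(-631/4) = 631/2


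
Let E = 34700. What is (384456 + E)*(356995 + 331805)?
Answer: 288714652800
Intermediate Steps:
(384456 + E)*(356995 + 331805) = (384456 + 34700)*(356995 + 331805) = 419156*688800 = 288714652800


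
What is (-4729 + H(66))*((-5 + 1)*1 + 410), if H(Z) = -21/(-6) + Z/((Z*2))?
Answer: -1918350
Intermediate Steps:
H(Z) = 4 (H(Z) = -21*(-1/6) + Z/((2*Z)) = 7/2 + Z*(1/(2*Z)) = 7/2 + 1/2 = 4)
(-4729 + H(66))*((-5 + 1)*1 + 410) = (-4729 + 4)*((-5 + 1)*1 + 410) = -4725*(-4*1 + 410) = -4725*(-4 + 410) = -4725*406 = -1918350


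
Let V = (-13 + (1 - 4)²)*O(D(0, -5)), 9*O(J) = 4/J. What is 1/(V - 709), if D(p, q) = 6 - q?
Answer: -99/70207 ≈ -0.0014101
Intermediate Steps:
O(J) = 4/(9*J) (O(J) = (4/J)/9 = 4/(9*J))
V = -16/99 (V = (-13 + (1 - 4)²)*(4/(9*(6 - 1*(-5)))) = (-13 + (-3)²)*(4/(9*(6 + 5))) = (-13 + 9)*((4/9)/11) = -16/(9*11) = -4*4/99 = -16/99 ≈ -0.16162)
1/(V - 709) = 1/(-16/99 - 709) = 1/(-70207/99) = -99/70207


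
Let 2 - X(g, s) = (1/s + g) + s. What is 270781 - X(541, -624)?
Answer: 168914303/624 ≈ 2.7070e+5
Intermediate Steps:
X(g, s) = 2 - g - s - 1/s (X(g, s) = 2 - ((1/s + g) + s) = 2 - ((g + 1/s) + s) = 2 - (g + s + 1/s) = 2 + (-g - s - 1/s) = 2 - g - s - 1/s)
270781 - X(541, -624) = 270781 - (2 - 1*541 - 1*(-624) - 1/(-624)) = 270781 - (2 - 541 + 624 - 1*(-1/624)) = 270781 - (2 - 541 + 624 + 1/624) = 270781 - 1*53041/624 = 270781 - 53041/624 = 168914303/624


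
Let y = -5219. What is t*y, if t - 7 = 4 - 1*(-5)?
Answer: -83504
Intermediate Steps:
t = 16 (t = 7 + (4 - 1*(-5)) = 7 + (4 + 5) = 7 + 9 = 16)
t*y = 16*(-5219) = -83504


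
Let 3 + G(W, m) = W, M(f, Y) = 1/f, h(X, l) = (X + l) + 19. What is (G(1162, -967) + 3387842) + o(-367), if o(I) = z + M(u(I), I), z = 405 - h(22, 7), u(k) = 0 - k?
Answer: 1243894387/367 ≈ 3.3894e+6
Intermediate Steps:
u(k) = -k
h(X, l) = 19 + X + l
z = 357 (z = 405 - (19 + 22 + 7) = 405 - 1*48 = 405 - 48 = 357)
G(W, m) = -3 + W
o(I) = 357 - 1/I (o(I) = 357 + 1/(-I) = 357 - 1/I)
(G(1162, -967) + 3387842) + o(-367) = ((-3 + 1162) + 3387842) + (357 - 1/(-367)) = (1159 + 3387842) + (357 - 1*(-1/367)) = 3389001 + (357 + 1/367) = 3389001 + 131020/367 = 1243894387/367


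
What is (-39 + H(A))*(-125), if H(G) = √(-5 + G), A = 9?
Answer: 4625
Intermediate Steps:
(-39 + H(A))*(-125) = (-39 + √(-5 + 9))*(-125) = (-39 + √4)*(-125) = (-39 + 2)*(-125) = -37*(-125) = 4625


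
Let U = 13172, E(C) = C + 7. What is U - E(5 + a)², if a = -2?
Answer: 13072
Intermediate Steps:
E(C) = 7 + C
U - E(5 + a)² = 13172 - (7 + (5 - 2))² = 13172 - (7 + 3)² = 13172 - 1*10² = 13172 - 1*100 = 13172 - 100 = 13072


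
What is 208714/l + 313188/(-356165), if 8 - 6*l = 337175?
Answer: -183872129752/40029028185 ≈ -4.5935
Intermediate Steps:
l = -112389/2 (l = 4/3 - ⅙*337175 = 4/3 - 337175/6 = -112389/2 ≈ -56195.)
208714/l + 313188/(-356165) = 208714/(-112389/2) + 313188/(-356165) = 208714*(-2/112389) + 313188*(-1/356165) = -417428/112389 - 313188/356165 = -183872129752/40029028185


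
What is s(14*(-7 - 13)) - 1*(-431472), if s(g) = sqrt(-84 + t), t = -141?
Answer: 431472 + 15*I ≈ 4.3147e+5 + 15.0*I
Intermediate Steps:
s(g) = 15*I (s(g) = sqrt(-84 - 141) = sqrt(-225) = 15*I)
s(14*(-7 - 13)) - 1*(-431472) = 15*I - 1*(-431472) = 15*I + 431472 = 431472 + 15*I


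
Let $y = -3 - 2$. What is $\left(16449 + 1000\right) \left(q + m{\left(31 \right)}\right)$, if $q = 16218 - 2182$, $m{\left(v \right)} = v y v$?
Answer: $161071719$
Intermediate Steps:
$y = -5$ ($y = -3 - 2 = -5$)
$m{\left(v \right)} = - 5 v^{2}$ ($m{\left(v \right)} = v \left(-5\right) v = - 5 v v = - 5 v^{2}$)
$q = 14036$
$\left(16449 + 1000\right) \left(q + m{\left(31 \right)}\right) = \left(16449 + 1000\right) \left(14036 - 5 \cdot 31^{2}\right) = 17449 \left(14036 - 4805\right) = 17449 \cdot 9231 = 161071719$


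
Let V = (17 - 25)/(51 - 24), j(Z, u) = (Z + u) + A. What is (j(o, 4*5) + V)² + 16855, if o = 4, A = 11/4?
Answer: 204759169/11664 ≈ 17555.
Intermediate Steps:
A = 11/4 (A = 11*(¼) = 11/4 ≈ 2.7500)
j(Z, u) = 11/4 + Z + u (j(Z, u) = (Z + u) + 11/4 = 11/4 + Z + u)
V = -8/27 ≈ -0.29630
(j(o, 4*5) + V)² + 16855 = ((11/4 + 4 + 4*5) - 8/27)² + 16855 = ((11/4 + 4 + 20) - 8/27)² + 16855 = (107/4 - 8/27)² + 16855 = (2857/108)² + 16855 = 8162449/11664 + 16855 = 204759169/11664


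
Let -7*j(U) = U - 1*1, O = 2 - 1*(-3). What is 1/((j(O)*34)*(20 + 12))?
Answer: -7/4352 ≈ -0.0016085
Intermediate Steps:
O = 5 (O = 2 + 3 = 5)
j(U) = ⅐ - U/7 (j(U) = -(U - 1*1)/7 = -(U - 1)/7 = -(-1 + U)/7 = ⅐ - U/7)
1/((j(O)*34)*(20 + 12)) = 1/(((⅐ - ⅐*5)*34)*(20 + 12)) = 1/(((⅐ - 5/7)*34)*32) = 1/(-4/7*34*32) = 1/(-136/7*32) = 1/(-4352/7) = -7/4352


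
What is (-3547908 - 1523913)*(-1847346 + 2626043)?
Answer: -3949411797237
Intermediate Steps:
(-3547908 - 1523913)*(-1847346 + 2626043) = -5071821*778697 = -3949411797237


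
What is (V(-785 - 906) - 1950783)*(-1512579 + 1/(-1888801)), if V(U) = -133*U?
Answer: 4930771380860946400/1888801 ≈ 2.6105e+12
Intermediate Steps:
(V(-785 - 906) - 1950783)*(-1512579 + 1/(-1888801)) = (-133*(-785 - 906) - 1950783)*(-1512579 + 1/(-1888801)) = (-133*(-1691) - 1950783)*(-1512579 - 1/1888801) = (224903 - 1950783)*(-2856960727780/1888801) = -1725880*(-2856960727780/1888801) = 4930771380860946400/1888801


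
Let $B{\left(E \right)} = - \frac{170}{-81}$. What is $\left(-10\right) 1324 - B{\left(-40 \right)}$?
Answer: $- \frac{1072610}{81} \approx -13242.0$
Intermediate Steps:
$B{\left(E \right)} = \frac{170}{81}$ ($B{\left(E \right)} = \left(-170\right) \left(- \frac{1}{81}\right) = \frac{170}{81}$)
$\left(-10\right) 1324 - B{\left(-40 \right)} = \left(-10\right) 1324 - \frac{170}{81} = -13240 - \frac{170}{81} = - \frac{1072610}{81}$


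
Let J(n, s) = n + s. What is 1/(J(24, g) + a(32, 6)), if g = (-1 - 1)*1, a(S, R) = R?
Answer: 1/28 ≈ 0.035714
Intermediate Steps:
g = -2 (g = -2*1 = -2)
1/(J(24, g) + a(32, 6)) = 1/((24 - 2) + 6) = 1/(22 + 6) = 1/28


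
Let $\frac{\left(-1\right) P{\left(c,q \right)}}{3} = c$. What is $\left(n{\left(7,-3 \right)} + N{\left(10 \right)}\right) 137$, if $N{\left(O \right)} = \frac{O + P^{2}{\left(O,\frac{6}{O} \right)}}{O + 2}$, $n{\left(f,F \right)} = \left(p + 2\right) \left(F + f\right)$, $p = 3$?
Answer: $\frac{78775}{6} \approx 13129.0$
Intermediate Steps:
$P{\left(c,q \right)} = - 3 c$
$n{\left(f,F \right)} = 5 F + 5 f$ ($n{\left(f,F \right)} = \left(3 + 2\right) \left(F + f\right) = 5 \left(F + f\right) = 5 F + 5 f$)
$N{\left(O \right)} = \frac{O + 9 O^{2}}{2 + O}$ ($N{\left(O \right)} = \frac{O + \left(- 3 O\right)^{2}}{O + 2} = \frac{O + 9 O^{2}}{2 + O}$)
$\left(n{\left(7,-3 \right)} + N{\left(10 \right)}\right) 137 = \left(\left(5 \left(-3\right) + 5 \cdot 7\right) + \frac{10 \left(1 + 9 \cdot 10\right)}{2 + 10}\right) 137 = \left(\left(-15 + 35\right) + \frac{10 \left(1 + 90\right)}{12}\right) 137 = \left(20 + 10 \cdot \frac{1}{12} \cdot 91\right) 137 = \left(20 + \frac{455}{6}\right) 137 = \frac{575}{6} \cdot 137 = \frac{78775}{6}$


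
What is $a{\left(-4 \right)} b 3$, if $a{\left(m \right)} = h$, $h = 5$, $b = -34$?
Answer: $-510$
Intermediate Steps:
$a{\left(m \right)} = 5$
$a{\left(-4 \right)} b 3 = 5 \left(-34\right) 3 = \left(-170\right) 3 = -510$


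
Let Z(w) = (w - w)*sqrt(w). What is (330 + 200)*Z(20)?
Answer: 0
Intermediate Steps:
Z(w) = 0 (Z(w) = 0*sqrt(w) = 0)
(330 + 200)*Z(20) = (330 + 200)*0 = 530*0 = 0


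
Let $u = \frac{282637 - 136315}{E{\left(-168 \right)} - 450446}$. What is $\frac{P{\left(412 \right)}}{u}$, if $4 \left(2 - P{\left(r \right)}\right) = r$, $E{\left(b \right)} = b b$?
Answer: $\frac{21322211}{73161} \approx 291.44$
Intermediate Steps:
$E{\left(b \right)} = b^{2}$
$P{\left(r \right)} = 2 - \frac{r}{4}$
$u = - \frac{73161}{211111}$ ($u = \frac{282637 - 136315}{\left(-168\right)^{2} - 450446} = \frac{146322}{28224 - 450446} = \frac{146322}{-422222} = 146322 \left(- \frac{1}{422222}\right) = - \frac{73161}{211111} \approx -0.34655$)
$\frac{P{\left(412 \right)}}{u} = \frac{2 - 103}{- \frac{73161}{211111}} = \left(2 - 103\right) \left(- \frac{211111}{73161}\right) = \left(-101\right) \left(- \frac{211111}{73161}\right) = \frac{21322211}{73161}$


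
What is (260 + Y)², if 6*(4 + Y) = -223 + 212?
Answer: 2325625/36 ≈ 64601.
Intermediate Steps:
Y = -35/6 (Y = -4 + (-223 + 212)/6 = -4 + (⅙)*(-11) = -4 - 11/6 = -35/6 ≈ -5.8333)
(260 + Y)² = (260 - 35/6)² = (1525/6)² = 2325625/36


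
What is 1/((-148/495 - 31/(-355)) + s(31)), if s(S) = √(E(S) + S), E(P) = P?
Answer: 261443655/76525264829 + 1235171025*√62/76525264829 ≈ 0.13051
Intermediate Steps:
s(S) = √2*√S (s(S) = √(S + S) = √(2*S) = √2*√S)
1/((-148/495 - 31/(-355)) + s(31)) = 1/((-148/495 - 31/(-355)) + √2*√31) = 1/((-148*1/495 - 31*(-1/355)) + √62) = 1/((-148/495 + 31/355) + √62) = 1/(-7439/35145 + √62)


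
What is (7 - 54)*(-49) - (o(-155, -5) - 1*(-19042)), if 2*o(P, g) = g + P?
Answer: -16659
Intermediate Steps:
o(P, g) = P/2 + g/2 (o(P, g) = (g + P)/2 = (P + g)/2 = P/2 + g/2)
(7 - 54)*(-49) - (o(-155, -5) - 1*(-19042)) = (7 - 54)*(-49) - (((½)*(-155) + (½)*(-5)) - 1*(-19042)) = -47*(-49) - ((-155/2 - 5/2) + 19042) = 2303 - (-80 + 19042) = 2303 - 1*18962 = 2303 - 18962 = -16659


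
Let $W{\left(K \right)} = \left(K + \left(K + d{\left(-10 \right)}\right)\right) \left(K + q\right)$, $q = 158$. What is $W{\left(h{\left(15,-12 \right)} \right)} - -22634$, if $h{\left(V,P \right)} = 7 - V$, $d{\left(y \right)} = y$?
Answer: $18734$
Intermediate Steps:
$W{\left(K \right)} = \left(-10 + 2 K\right) \left(158 + K\right)$ ($W{\left(K \right)} = \left(K + \left(K - 10\right)\right) \left(K + 158\right) = \left(K + \left(-10 + K\right)\right) \left(158 + K\right) = \left(-10 + 2 K\right) \left(158 + K\right)$)
$W{\left(h{\left(15,-12 \right)} \right)} - -22634 = \left(-1580 + 2 \left(7 - 15\right)^{2} + 306 \left(7 - 15\right)\right) - -22634 = \left(-1580 + 2 \left(7 - 15\right)^{2} + 306 \left(7 - 15\right)\right) + 22634 = \left(-1580 + 2 \left(-8\right)^{2} + 306 \left(-8\right)\right) + 22634 = \left(-1580 + 2 \cdot 64 - 2448\right) + 22634 = \left(-1580 + 128 - 2448\right) + 22634 = -3900 + 22634 = 18734$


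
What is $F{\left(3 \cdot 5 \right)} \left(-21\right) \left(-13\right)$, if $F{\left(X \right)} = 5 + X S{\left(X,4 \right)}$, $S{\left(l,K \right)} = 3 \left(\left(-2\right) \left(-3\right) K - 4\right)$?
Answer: $247065$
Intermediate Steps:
$S{\left(l,K \right)} = -12 + 18 K$ ($S{\left(l,K \right)} = 3 \left(6 K - 4\right) = 3 \left(-4 + 6 K\right) = -12 + 18 K$)
$F{\left(X \right)} = 5 + 60 X$ ($F{\left(X \right)} = 5 + X \left(-12 + 18 \cdot 4\right) = 5 + X \left(-12 + 72\right) = 5 + X 60 = 5 + 60 X$)
$F{\left(3 \cdot 5 \right)} \left(-21\right) \left(-13\right) = \left(5 + 60 \cdot 3 \cdot 5\right) \left(-21\right) \left(-13\right) = \left(5 + 60 \cdot 15\right) \left(-21\right) \left(-13\right) = \left(5 + 900\right) \left(-21\right) \left(-13\right) = 905 \left(-21\right) \left(-13\right) = \left(-19005\right) \left(-13\right) = 247065$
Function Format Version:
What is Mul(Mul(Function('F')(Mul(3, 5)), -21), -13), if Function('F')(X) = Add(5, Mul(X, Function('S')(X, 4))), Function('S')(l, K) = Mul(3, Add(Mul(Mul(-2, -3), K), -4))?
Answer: 247065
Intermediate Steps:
Function('S')(l, K) = Add(-12, Mul(18, K)) (Function('S')(l, K) = Mul(3, Add(Mul(6, K), -4)) = Mul(3, Add(-4, Mul(6, K))) = Add(-12, Mul(18, K)))
Function('F')(X) = Add(5, Mul(60, X)) (Function('F')(X) = Add(5, Mul(X, Add(-12, Mul(18, 4)))) = Add(5, Mul(X, Add(-12, 72))) = Add(5, Mul(X, 60)) = Add(5, Mul(60, X)))
Mul(Mul(Function('F')(Mul(3, 5)), -21), -13) = Mul(Mul(Add(5, Mul(60, Mul(3, 5))), -21), -13) = Mul(Mul(Add(5, Mul(60, 15)), -21), -13) = Mul(Mul(Add(5, 900), -21), -13) = Mul(Mul(905, -21), -13) = Mul(-19005, -13) = 247065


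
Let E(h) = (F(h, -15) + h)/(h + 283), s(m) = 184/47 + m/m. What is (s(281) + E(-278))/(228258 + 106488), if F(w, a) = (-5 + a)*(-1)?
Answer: -1219/8740590 ≈ -0.00013946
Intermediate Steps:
s(m) = 231/47 (s(m) = 184*(1/47) + 1 = 184/47 + 1 = 231/47)
F(w, a) = 5 - a
E(h) = (20 + h)/(283 + h) (E(h) = ((5 - 1*(-15)) + h)/(h + 283) = ((5 + 15) + h)/(283 + h) = (20 + h)/(283 + h))
(s(281) + E(-278))/(228258 + 106488) = (231/47 + (20 - 278)/(283 - 278))/(228258 + 106488) = (231/47 - 258/5)/334746 = (231/47 + (⅕)*(-258))*(1/334746) = (231/47 - 258/5)*(1/334746) = -10971/235*1/334746 = -1219/8740590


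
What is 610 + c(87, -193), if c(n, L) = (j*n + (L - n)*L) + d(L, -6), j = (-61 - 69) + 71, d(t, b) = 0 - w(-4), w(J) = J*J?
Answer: 49501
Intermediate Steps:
w(J) = J**2
d(t, b) = -16 (d(t, b) = 0 - 1*(-4)**2 = 0 - 1*16 = 0 - 16 = -16)
j = -59 (j = -130 + 71 = -59)
c(n, L) = -16 - 59*n + L*(L - n) (c(n, L) = (-59*n + (L - n)*L) - 16 = (-59*n + L*(L - n)) - 16 = -16 - 59*n + L*(L - n))
610 + c(87, -193) = 610 + (-16 + (-193)**2 - 59*87 - 1*(-193)*87) = 610 + (-16 + 37249 - 5133 + 16791) = 610 + 48891 = 49501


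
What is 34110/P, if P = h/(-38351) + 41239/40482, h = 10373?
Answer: 52956633958020/1161637103 ≈ 45588.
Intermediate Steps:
P = 1161637103/1552525182 (P = 10373/(-38351) + 41239/40482 = 10373*(-1/38351) + 41239*(1/40482) = -10373/38351 + 41239/40482 = 1161637103/1552525182 ≈ 0.74822)
34110/P = 34110/(1161637103/1552525182) = 34110*(1552525182/1161637103) = 52956633958020/1161637103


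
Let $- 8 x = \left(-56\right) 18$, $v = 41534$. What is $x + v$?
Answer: $41660$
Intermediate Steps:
$x = 126$ ($x = - \frac{\left(-56\right) 18}{8} = \left(- \frac{1}{8}\right) \left(-1008\right) = 126$)
$x + v = 126 + 41534 = 41660$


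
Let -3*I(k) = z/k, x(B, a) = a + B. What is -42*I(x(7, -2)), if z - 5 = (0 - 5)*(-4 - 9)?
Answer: 196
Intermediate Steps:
z = 70 (z = 5 + (0 - 5)*(-4 - 9) = 5 - 5*(-13) = 5 + 65 = 70)
x(B, a) = B + a
I(k) = -70/(3*k)
-42*I(x(7, -2)) = -(-980)/(7 - 2) = -(-980)/5 = -42*(-14/3) = 196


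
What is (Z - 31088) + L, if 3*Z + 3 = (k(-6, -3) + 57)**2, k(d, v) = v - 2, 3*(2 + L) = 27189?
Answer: -63380/3 ≈ -21127.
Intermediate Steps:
L = 9061 (L = -2 + (1/3)*27189 = -2 + 9063 = 9061)
k(d, v) = -2 + v
Z = 2701/3 (Z = -1 + ((-2 - 3) + 57)**2/3 = -1 + (-5 + 57)**2/3 = -1 + (1/3)*52**2 = -1 + (1/3)*2704 = -1 + 2704/3 = 2701/3 ≈ 900.33)
(Z - 31088) + L = (2701/3 - 31088) + 9061 = -90563/3 + 9061 = -63380/3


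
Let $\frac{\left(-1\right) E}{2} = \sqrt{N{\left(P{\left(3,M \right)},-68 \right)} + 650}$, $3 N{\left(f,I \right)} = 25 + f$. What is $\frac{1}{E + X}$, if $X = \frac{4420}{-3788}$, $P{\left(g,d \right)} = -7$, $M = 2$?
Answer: $\frac{1046435}{2352005791} - \frac{7174472 \sqrt{41}}{2352005791} \approx -0.019087$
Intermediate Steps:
$N{\left(f,I \right)} = \frac{25}{3} + \frac{f}{3}$ ($N{\left(f,I \right)} = \frac{25 + f}{3} = \frac{25}{3} + \frac{f}{3}$)
$X = - \frac{1105}{947}$ ($X = 4420 \left(- \frac{1}{3788}\right) = - \frac{1105}{947} \approx -1.1668$)
$E = - 8 \sqrt{41}$ ($E = - 2 \sqrt{\left(\frac{25}{3} + \frac{1}{3} \left(-7\right)\right) + 650} = - 2 \sqrt{\left(\frac{25}{3} - \frac{7}{3}\right) + 650} = - 2 \sqrt{6 + 650} = - 2 \sqrt{656} = - 2 \cdot 4 \sqrt{41} = - 8 \sqrt{41} \approx -51.225$)
$\frac{1}{E + X} = \frac{1}{- 8 \sqrt{41} - \frac{1105}{947}} = \frac{1}{- \frac{1105}{947} - 8 \sqrt{41}}$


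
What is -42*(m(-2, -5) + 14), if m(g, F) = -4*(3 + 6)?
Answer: 924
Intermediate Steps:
m(g, F) = -36 (m(g, F) = -4*9 = -36)
-42*(m(-2, -5) + 14) = -42*(-36 + 14) = -42*(-22) = 924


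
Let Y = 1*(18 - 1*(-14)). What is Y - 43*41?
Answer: -1731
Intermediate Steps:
Y = 32 (Y = 1*(18 + 14) = 1*32 = 32)
Y - 43*41 = 32 - 43*41 = 32 - 1763 = -1731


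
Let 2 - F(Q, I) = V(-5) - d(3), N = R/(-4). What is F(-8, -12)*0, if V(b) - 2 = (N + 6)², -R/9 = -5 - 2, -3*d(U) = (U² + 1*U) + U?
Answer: 0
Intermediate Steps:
d(U) = -2*U/3 - U²/3 (d(U) = -((U² + 1*U) + U)/3 = -((U² + U) + U)/3 = -((U + U²) + U)/3 = -(U² + 2*U)/3 = -2*U/3 - U²/3)
R = 63 (R = -9*(-5 - 2) = -9*(-7) = 63)
N = -63/4 (N = 63/(-4) = 63*(-¼) = -63/4 ≈ -15.750)
V(b) = 1553/16 (V(b) = 2 + (-63/4 + 6)² = 2 + (-39/4)² = 2 + 1521/16 = 1553/16)
F(Q, I) = -1601/16 (F(Q, I) = 2 - (1553/16 - (-1)*3*(2 + 3)/3) = 2 - (1553/16 - (-1)*3*5/3) = 2 - (1553/16 - 1*(-5)) = 2 - (1553/16 + 5) = 2 - 1*1633/16 = 2 - 1633/16 = -1601/16)
F(-8, -12)*0 = -1601/16*0 = 0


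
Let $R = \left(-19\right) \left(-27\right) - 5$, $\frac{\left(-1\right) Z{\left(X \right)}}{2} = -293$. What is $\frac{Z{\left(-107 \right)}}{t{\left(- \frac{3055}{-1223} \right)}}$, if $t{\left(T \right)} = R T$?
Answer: $\frac{358339}{775970} \approx 0.46179$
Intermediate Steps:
$Z{\left(X \right)} = 586$ ($Z{\left(X \right)} = \left(-2\right) \left(-293\right) = 586$)
$R = 508$ ($R = 513 - 5 = 508$)
$t{\left(T \right)} = 508 T$
$\frac{Z{\left(-107 \right)}}{t{\left(- \frac{3055}{-1223} \right)}} = \frac{586}{508 \left(- \frac{3055}{-1223}\right)} = \frac{586}{508 \left(\left(-3055\right) \left(- \frac{1}{1223}\right)\right)} = \frac{586}{508 \cdot \frac{3055}{1223}} = \frac{586}{\frac{1551940}{1223}} = 586 \cdot \frac{1223}{1551940} = \frac{358339}{775970}$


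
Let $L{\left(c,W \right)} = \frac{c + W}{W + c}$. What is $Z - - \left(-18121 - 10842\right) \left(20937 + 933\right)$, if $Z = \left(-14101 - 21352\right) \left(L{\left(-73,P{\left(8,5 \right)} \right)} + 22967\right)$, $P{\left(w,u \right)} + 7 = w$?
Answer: $-1447705314$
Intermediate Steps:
$P{\left(w,u \right)} = -7 + w$
$L{\left(c,W \right)} = 1$ ($L{\left(c,W \right)} = \frac{W + c}{W + c} = 1$)
$Z = -814284504$ ($Z = \left(-14101 - 21352\right) \left(1 + 22967\right) = \left(-35453\right) 22968 = -814284504$)
$Z - - \left(-18121 - 10842\right) \left(20937 + 933\right) = -814284504 - - \left(-18121 - 10842\right) \left(20937 + 933\right) = -814284504 - - \left(-28963\right) 21870 = -814284504 - \left(-1\right) \left(-633420810\right) = -814284504 - 633420810 = -1447705314$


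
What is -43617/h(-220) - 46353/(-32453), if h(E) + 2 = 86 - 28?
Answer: -201843819/259624 ≈ -777.45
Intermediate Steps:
h(E) = 56 (h(E) = -2 + (86 - 28) = -2 + 58 = 56)
-43617/h(-220) - 46353/(-32453) = -43617/56 - 46353/(-32453) = -43617*1/56 - 46353*(-1/32453) = -6231/8 + 46353/32453 = -201843819/259624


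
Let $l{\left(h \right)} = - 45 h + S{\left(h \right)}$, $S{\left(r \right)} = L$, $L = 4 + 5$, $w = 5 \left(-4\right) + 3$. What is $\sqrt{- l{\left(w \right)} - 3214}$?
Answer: $2 i \sqrt{997} \approx 63.151 i$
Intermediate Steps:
$w = -17$ ($w = -20 + 3 = -17$)
$L = 9$
$S{\left(r \right)} = 9$
$l{\left(h \right)} = 9 - 45 h$ ($l{\left(h \right)} = - 45 h + 9 = 9 - 45 h$)
$\sqrt{- l{\left(w \right)} - 3214} = \sqrt{- (9 - -765) - 3214} = \sqrt{- (9 + 765) - 3214} = \sqrt{\left(-1\right) 774 - 3214} = \sqrt{-774 - 3214} = \sqrt{-3988} = 2 i \sqrt{997}$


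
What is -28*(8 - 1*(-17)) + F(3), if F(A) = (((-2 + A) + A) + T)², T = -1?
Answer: -691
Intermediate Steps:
F(A) = (-3 + 2*A)² (F(A) = (((-2 + A) + A) - 1)² = ((-2 + 2*A) - 1)² = (-3 + 2*A)²)
-28*(8 - 1*(-17)) + F(3) = -28*(8 - 1*(-17)) + (-3 + 2*3)² = -28*(8 + 17) + (-3 + 6)² = -28*25 + 3² = -700 + 9 = -691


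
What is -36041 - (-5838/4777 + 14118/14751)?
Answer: -846543127985/23488509 ≈ -36041.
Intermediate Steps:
-36041 - (-5838/4777 + 14118/14751) = -36041 - (-5838*1/4777 + 14118*(1/14751)) = -36041 - (-5838/4777 + 4706/4917) = -36041 - 1*(-6224884/23488509) = -36041 + 6224884/23488509 = -846543127985/23488509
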